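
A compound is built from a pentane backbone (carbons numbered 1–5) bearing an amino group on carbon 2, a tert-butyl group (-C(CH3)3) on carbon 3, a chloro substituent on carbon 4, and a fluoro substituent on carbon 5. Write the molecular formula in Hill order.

Atom tally by fragment:
  CH3 → C:1 H:3
  CH(NH2) → C:1 H:3 N:1
  CH(C(CH3)3) → C:5 H:10
  CH(Cl) → C:1 H:1 Cl:1
  CH2F → C:1 H:2 F:1
Element totals:
  C: 9
  H: 19
  Cl: 1
  F: 1
  N: 1

C9H19ClFN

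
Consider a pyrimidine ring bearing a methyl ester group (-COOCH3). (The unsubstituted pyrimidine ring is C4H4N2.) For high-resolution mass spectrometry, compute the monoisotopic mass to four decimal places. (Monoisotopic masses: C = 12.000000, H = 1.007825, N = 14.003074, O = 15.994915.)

Atom tally by fragment:
  pyrimidine ring core → C:4 H:4 N:2
  (− 1 ring H displaced by substituents)
  + COOCH3 → C:2 H:3 O:2
Element totals:
  C: 6
  H: 6
  N: 2
  O: 2
Molecular formula: C6H6N2O2.
  M = 6(12.0) + 6(1.007825) + 2(14.003074) + 2(15.994915)
    = 72.000000 + 6.046950 + 28.006148 + 31.989830 = 138.042928

138.0429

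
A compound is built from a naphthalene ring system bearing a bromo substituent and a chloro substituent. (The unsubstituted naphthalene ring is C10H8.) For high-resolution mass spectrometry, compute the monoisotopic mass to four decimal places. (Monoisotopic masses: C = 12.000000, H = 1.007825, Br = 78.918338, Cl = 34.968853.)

239.9341

Atom tally by fragment:
  naphthalene ring system core → C:10 H:8
  (− 2 ring H displaced by substituents)
  + Br → Br:1
  + Cl → Cl:1
Element totals:
  C: 10
  H: 6
  Br: 1
  Cl: 1
Molecular formula: C10H6BrCl.
  M = 10(12.0) + 6(1.007825) + 78.918338 + 34.968853
    = 120.000000 + 6.046950 + 78.918338 + 34.968853 = 239.934141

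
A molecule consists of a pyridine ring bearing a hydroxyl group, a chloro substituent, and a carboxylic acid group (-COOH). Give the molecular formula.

Atom tally by fragment:
  pyridine ring core → C:5 H:5 N:1
  (− 3 ring H displaced by substituents)
  + OH → O:1 H:1
  + Cl → Cl:1
  + COOH → C:1 H:1 O:2
Element totals:
  C: 6
  H: 4
  Cl: 1
  N: 1
  O: 3

C6H4ClNO3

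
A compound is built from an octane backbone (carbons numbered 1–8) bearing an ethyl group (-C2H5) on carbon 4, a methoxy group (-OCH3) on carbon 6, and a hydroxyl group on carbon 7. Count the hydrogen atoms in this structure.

Atom tally by fragment:
  CH3 → C:1 H:3
  CH2 → C:1 H:2
  CH2 → C:1 H:2
  CH(C2H5) → C:3 H:6
  CH2 → C:1 H:2
  CH(OCH3) → C:2 H:4 O:1
  CH(OH) → C:1 H:2 O:1
  CH3 → C:1 H:3
Element totals:
  C: 11
  H: 24
  O: 2

24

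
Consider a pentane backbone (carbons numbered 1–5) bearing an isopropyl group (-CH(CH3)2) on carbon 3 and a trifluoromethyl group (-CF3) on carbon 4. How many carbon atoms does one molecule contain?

9

Atom tally by fragment:
  CH3 → C:1 H:3
  CH2 → C:1 H:2
  CH(CH(CH3)2) → C:4 H:8
  CH(CF3) → C:2 H:1 F:3
  CH3 → C:1 H:3
Element totals:
  C: 9
  H: 17
  F: 3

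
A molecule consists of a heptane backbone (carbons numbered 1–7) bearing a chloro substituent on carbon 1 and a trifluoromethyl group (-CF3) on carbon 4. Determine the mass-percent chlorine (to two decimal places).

17.49%

Atom tally by fragment:
  ClCH2 → C:1 H:2 Cl:1
  CH2 → C:1 H:2
  CH2 → C:1 H:2
  CH(CF3) → C:2 H:1 F:3
  CH2 → C:1 H:2
  CH2 → C:1 H:2
  CH3 → C:1 H:3
Element totals:
  C: 8
  H: 14
  Cl: 1
  F: 3
Molecular formula: C8H14ClF3.
Molar mass = 202.644 g/mol.
Mass from Cl: 1 × 35.45 = 35.450 g/mol.
%Cl = 35.450 / 202.644 × 100 = 17.49%.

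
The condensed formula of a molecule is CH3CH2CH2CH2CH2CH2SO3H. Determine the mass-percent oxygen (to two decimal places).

28.87%

Element totals:
  C: 6
  H: 14
  O: 3
  S: 1
Molecular formula: C6H14O3S.
Molar mass = 166.235 g/mol.
Mass from O: 3 × 15.999 = 47.997 g/mol.
%O = 47.997 / 166.235 × 100 = 28.87%.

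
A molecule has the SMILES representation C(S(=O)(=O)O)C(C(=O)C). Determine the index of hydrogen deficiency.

1

Atom tally by fragment:
  HO3SCH2 → C:1 H:3 S:1 O:3
  CH2COCH3 → C:3 H:5 O:1
Element totals:
  C: 4
  H: 8
  O: 4
  S: 1
Molecular formula: C4H8O4S.
DoU = (2C + 2 + N − H − X) / 2 = (2·4 + 2 + 0 − 8 − 0) / 2 = 1.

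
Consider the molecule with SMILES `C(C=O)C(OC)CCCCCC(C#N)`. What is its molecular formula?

C11H19NO2

Atom tally by fragment:
  OHCCH2 → C:2 H:3 O:1
  CH(OCH3) → C:2 H:4 O:1
  CH2 → C:1 H:2
  CH2 → C:1 H:2
  CH2 → C:1 H:2
  CH2 → C:1 H:2
  CH2 → C:1 H:2
  CH2CN → C:2 H:2 N:1
Element totals:
  C: 11
  H: 19
  N: 1
  O: 2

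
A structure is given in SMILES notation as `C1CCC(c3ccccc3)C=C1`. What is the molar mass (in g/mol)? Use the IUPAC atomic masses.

158.24 g/mol

Atom tally by fragment:
  cyclohexene ring core → C:6 H:10
  (− 1 ring H displaced by substituents)
  + C6H5 → C:6 H:5
Element totals:
  C: 12
  H: 14
Molecular formula: C12H14.
  M = 12(12.011) + 14(1.008)
    = 144.132 + 14.112 = 158.244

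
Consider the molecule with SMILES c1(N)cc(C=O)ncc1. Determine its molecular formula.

C6H6N2O

Atom tally by fragment:
  pyridine ring core → C:5 H:5 N:1
  (− 2 ring H displaced by substituents)
  + NH2 → N:1 H:2
  + CHO → C:1 H:1 O:1
Element totals:
  C: 6
  H: 6
  N: 2
  O: 1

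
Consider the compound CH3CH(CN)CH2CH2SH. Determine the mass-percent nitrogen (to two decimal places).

Atom tally by fragment:
  CH3 → C:1 H:3
  CH(CN) → C:2 H:1 N:1
  CH2 → C:1 H:2
  CH2SH → C:1 H:3 S:1
Element totals:
  C: 5
  H: 9
  N: 1
  S: 1
Molecular formula: C5H9NS.
Molar mass = 115.194 g/mol.
Mass from N: 1 × 14.007 = 14.007 g/mol.
%N = 14.007 / 115.194 × 100 = 12.16%.

12.16%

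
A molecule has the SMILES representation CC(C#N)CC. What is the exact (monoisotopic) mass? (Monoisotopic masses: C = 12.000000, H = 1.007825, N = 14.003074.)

Atom tally by fragment:
  CH3 → C:1 H:3
  CH(CN) → C:2 H:1 N:1
  CH2 → C:1 H:2
  CH3 → C:1 H:3
Element totals:
  C: 5
  H: 9
  N: 1
Molecular formula: C5H9N.
  M = 5(12.0) + 9(1.007825) + 14.003074
    = 60.000000 + 9.070425 + 14.003074 = 83.073499

83.0735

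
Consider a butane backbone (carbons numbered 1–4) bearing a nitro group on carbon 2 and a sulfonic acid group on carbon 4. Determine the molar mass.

183.18 g/mol

Atom tally by fragment:
  CH3 → C:1 H:3
  CH(NO2) → C:1 H:1 N:1 O:2
  CH2 → C:1 H:2
  CH2SO3H → C:1 H:3 S:1 O:3
Element totals:
  C: 4
  H: 9
  N: 1
  O: 5
  S: 1
Molecular formula: C4H9NO5S.
  M = 4(12.011) + 9(1.008) + 14.007 + 5(15.999) + 32.06
    = 48.044 + 9.072 + 14.007 + 79.995 + 32.060 = 183.178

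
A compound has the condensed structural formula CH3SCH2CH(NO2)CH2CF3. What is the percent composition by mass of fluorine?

Element totals:
  C: 5
  H: 8
  F: 3
  N: 1
  O: 2
  S: 1
Molecular formula: C5H8F3NO2S.
Molar mass = 203.178 g/mol.
Mass from F: 3 × 18.998 = 56.994 g/mol.
%F = 56.994 / 203.178 × 100 = 28.05%.

28.05%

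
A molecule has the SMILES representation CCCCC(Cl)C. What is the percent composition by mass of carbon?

59.75%

Atom tally by fragment:
  CH3 → C:1 H:3
  CH2 → C:1 H:2
  CH2 → C:1 H:2
  CH2 → C:1 H:2
  CH(Cl) → C:1 H:1 Cl:1
  CH3 → C:1 H:3
Element totals:
  C: 6
  H: 13
  Cl: 1
Molecular formula: C6H13Cl.
Molar mass = 120.620 g/mol.
Mass from C: 6 × 12.011 = 72.066 g/mol.
%C = 72.066 / 120.620 × 100 = 59.75%.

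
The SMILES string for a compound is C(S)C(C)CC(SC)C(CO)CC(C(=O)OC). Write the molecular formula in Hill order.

C12H24O3S2

Atom tally by fragment:
  HSCH2 → C:1 H:3 S:1
  CH(CH3) → C:2 H:4
  CH2 → C:1 H:2
  CH(SCH3) → C:2 H:4 S:1
  CH(CH2OH) → C:2 H:4 O:1
  CH2 → C:1 H:2
  CH2COOCH3 → C:3 H:5 O:2
Element totals:
  C: 12
  H: 24
  O: 3
  S: 2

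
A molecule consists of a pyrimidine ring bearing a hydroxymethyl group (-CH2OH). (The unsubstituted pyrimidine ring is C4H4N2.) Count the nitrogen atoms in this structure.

Atom tally by fragment:
  pyrimidine ring core → C:4 H:4 N:2
  (− 1 ring H displaced by substituents)
  + CH2OH → C:1 H:3 O:1
Element totals:
  C: 5
  H: 6
  N: 2
  O: 1

2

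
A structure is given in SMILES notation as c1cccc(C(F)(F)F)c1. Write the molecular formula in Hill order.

Atom tally by fragment:
  benzene ring core → C:6 H:6
  (− 1 ring H displaced by substituents)
  + CF3 → C:1 F:3
Element totals:
  C: 7
  H: 5
  F: 3

C7H5F3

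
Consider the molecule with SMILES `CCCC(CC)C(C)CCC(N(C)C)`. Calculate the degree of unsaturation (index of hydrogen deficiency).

0

Atom tally by fragment:
  CH3 → C:1 H:3
  CH2 → C:1 H:2
  CH2 → C:1 H:2
  CH(C2H5) → C:3 H:6
  CH(CH3) → C:2 H:4
  CH2 → C:1 H:2
  CH2 → C:1 H:2
  CH2N(CH3)2 → C:3 H:8 N:1
Element totals:
  C: 13
  H: 29
  N: 1
Molecular formula: C13H29N.
DoU = (2C + 2 + N − H − X) / 2 = (2·13 + 2 + 1 − 29 − 0) / 2 = 0.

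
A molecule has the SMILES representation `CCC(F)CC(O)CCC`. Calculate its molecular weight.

Atom tally by fragment:
  CH3 → C:1 H:3
  CH2 → C:1 H:2
  CH(F) → C:1 H:1 F:1
  CH2 → C:1 H:2
  CH(OH) → C:1 H:2 O:1
  CH2 → C:1 H:2
  CH2 → C:1 H:2
  CH3 → C:1 H:3
Element totals:
  C: 8
  H: 17
  F: 1
  O: 1
Molecular formula: C8H17FO.
  M = 8(12.011) + 17(1.008) + 18.998 + 15.999
    = 96.088 + 17.136 + 18.998 + 15.999 = 148.221

148.22 g/mol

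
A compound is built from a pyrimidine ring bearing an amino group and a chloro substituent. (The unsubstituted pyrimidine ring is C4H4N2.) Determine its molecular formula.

Atom tally by fragment:
  pyrimidine ring core → C:4 H:4 N:2
  (− 2 ring H displaced by substituents)
  + NH2 → N:1 H:2
  + Cl → Cl:1
Element totals:
  C: 4
  H: 4
  Cl: 1
  N: 3

C4H4ClN3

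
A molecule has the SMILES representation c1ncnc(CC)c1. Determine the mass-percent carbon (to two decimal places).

66.64%

Atom tally by fragment:
  pyrimidine ring core → C:4 H:4 N:2
  (− 1 ring H displaced by substituents)
  + C2H5 → C:2 H:5
Element totals:
  C: 6
  H: 8
  N: 2
Molecular formula: C6H8N2.
Molar mass = 108.144 g/mol.
Mass from C: 6 × 12.011 = 72.066 g/mol.
%C = 72.066 / 108.144 × 100 = 66.64%.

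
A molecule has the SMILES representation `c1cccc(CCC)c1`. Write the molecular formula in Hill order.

C9H12

Atom tally by fragment:
  benzene ring core → C:6 H:6
  (− 1 ring H displaced by substituents)
  + CH2CH2CH3 → C:3 H:7
Element totals:
  C: 9
  H: 12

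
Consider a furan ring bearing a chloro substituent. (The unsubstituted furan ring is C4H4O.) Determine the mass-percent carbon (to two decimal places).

46.86%

Atom tally by fragment:
  furan ring core → C:4 H:4 O:1
  (− 1 ring H displaced by substituents)
  + Cl → Cl:1
Element totals:
  C: 4
  H: 3
  Cl: 1
  O: 1
Molecular formula: C4H3ClO.
Molar mass = 102.517 g/mol.
Mass from C: 4 × 12.011 = 48.044 g/mol.
%C = 48.044 / 102.517 × 100 = 46.86%.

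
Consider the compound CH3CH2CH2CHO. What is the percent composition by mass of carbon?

Atom tally by fragment:
  CH3 → C:1 H:3
  CH2 → C:1 H:2
  CH2CHO → C:2 H:3 O:1
Element totals:
  C: 4
  H: 8
  O: 1
Molecular formula: C4H8O.
Molar mass = 72.107 g/mol.
Mass from C: 4 × 12.011 = 48.044 g/mol.
%C = 48.044 / 72.107 × 100 = 66.63%.

66.63%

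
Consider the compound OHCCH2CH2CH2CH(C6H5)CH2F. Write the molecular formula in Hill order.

Atom tally by fragment:
  OHCCH2 → C:2 H:3 O:1
  CH2 → C:1 H:2
  CH2 → C:1 H:2
  CH(C6H5) → C:7 H:6
  CH2F → C:1 H:2 F:1
Element totals:
  C: 12
  H: 15
  F: 1
  O: 1

C12H15FO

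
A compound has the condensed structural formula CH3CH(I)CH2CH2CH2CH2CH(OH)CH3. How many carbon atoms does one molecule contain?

Element totals:
  C: 8
  H: 17
  I: 1
  O: 1

8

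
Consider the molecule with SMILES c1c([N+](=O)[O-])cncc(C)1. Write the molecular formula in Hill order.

Atom tally by fragment:
  pyridine ring core → C:5 H:5 N:1
  (− 2 ring H displaced by substituents)
  + NO2 → N:1 O:2
  + CH3 → C:1 H:3
Element totals:
  C: 6
  H: 6
  N: 2
  O: 2

C6H6N2O2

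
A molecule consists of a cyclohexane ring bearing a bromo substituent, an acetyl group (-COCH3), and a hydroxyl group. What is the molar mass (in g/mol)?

Atom tally by fragment:
  cyclohexane ring core → C:6 H:12
  (− 3 ring H displaced by substituents)
  + Br → Br:1
  + COCH3 → C:2 H:3 O:1
  + OH → O:1 H:1
Element totals:
  C: 8
  H: 13
  Br: 1
  O: 2
Molecular formula: C8H13BrO2.
  M = 8(12.011) + 13(1.008) + 79.904 + 2(15.999)
    = 96.088 + 13.104 + 79.904 + 31.998 = 221.094

221.09 g/mol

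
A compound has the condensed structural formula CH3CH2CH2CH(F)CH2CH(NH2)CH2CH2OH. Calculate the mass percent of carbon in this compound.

Element totals:
  C: 8
  H: 18
  F: 1
  N: 1
  O: 1
Molecular formula: C8H18FNO.
Molar mass = 163.236 g/mol.
Mass from C: 8 × 12.011 = 96.088 g/mol.
%C = 96.088 / 163.236 × 100 = 58.86%.

58.86%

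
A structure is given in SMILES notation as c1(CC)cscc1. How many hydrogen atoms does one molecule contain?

Atom tally by fragment:
  thiophene ring core → C:4 H:4 S:1
  (− 1 ring H displaced by substituents)
  + C2H5 → C:2 H:5
Element totals:
  C: 6
  H: 8
  S: 1

8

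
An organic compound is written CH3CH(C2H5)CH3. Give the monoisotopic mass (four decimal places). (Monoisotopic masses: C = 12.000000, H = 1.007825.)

Atom tally by fragment:
  CH3 → C:1 H:3
  CH(C2H5) → C:3 H:6
  CH3 → C:1 H:3
Element totals:
  C: 5
  H: 12
Molecular formula: C5H12.
  M = 5(12.0) + 12(1.007825)
    = 60.000000 + 12.093900 = 72.093900

72.0939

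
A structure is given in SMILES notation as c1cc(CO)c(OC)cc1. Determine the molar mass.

Atom tally by fragment:
  benzene ring core → C:6 H:6
  (− 2 ring H displaced by substituents)
  + CH2OH → C:1 H:3 O:1
  + OCH3 → C:1 H:3 O:1
Element totals:
  C: 8
  H: 10
  O: 2
Molecular formula: C8H10O2.
  M = 8(12.011) + 10(1.008) + 2(15.999)
    = 96.088 + 10.080 + 31.998 = 138.166

138.17 g/mol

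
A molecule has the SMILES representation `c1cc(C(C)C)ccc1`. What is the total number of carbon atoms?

Atom tally by fragment:
  benzene ring core → C:6 H:6
  (− 1 ring H displaced by substituents)
  + CH(CH3)2 → C:3 H:7
Element totals:
  C: 9
  H: 12

9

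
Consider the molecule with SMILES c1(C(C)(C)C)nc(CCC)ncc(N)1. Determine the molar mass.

193.29 g/mol

Atom tally by fragment:
  pyrimidine ring core → C:4 H:4 N:2
  (− 3 ring H displaced by substituents)
  + C(CH3)3 → C:4 H:9
  + CH2CH2CH3 → C:3 H:7
  + NH2 → N:1 H:2
Element totals:
  C: 11
  H: 19
  N: 3
Molecular formula: C11H19N3.
  M = 11(12.011) + 19(1.008) + 3(14.007)
    = 132.121 + 19.152 + 42.021 = 193.294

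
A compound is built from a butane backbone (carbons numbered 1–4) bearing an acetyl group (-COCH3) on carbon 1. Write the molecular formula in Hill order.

C6H12O

Atom tally by fragment:
  CH3COCH2 → C:3 H:5 O:1
  CH2 → C:1 H:2
  CH2 → C:1 H:2
  CH3 → C:1 H:3
Element totals:
  C: 6
  H: 12
  O: 1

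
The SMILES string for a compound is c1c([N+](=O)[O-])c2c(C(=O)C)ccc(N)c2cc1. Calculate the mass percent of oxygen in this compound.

Atom tally by fragment:
  naphthalene ring system core → C:10 H:8
  (− 3 ring H displaced by substituents)
  + NO2 → N:1 O:2
  + COCH3 → C:2 H:3 O:1
  + NH2 → N:1 H:2
Element totals:
  C: 12
  H: 10
  N: 2
  O: 3
Molecular formula: C12H10N2O3.
Molar mass = 230.223 g/mol.
Mass from O: 3 × 15.999 = 47.997 g/mol.
%O = 47.997 / 230.223 × 100 = 20.85%.

20.85%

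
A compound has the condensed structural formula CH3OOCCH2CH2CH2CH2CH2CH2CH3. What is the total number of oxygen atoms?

2

Atom tally by fragment:
  CH3OOCCH2 → C:3 H:5 O:2
  CH2 → C:1 H:2
  CH2 → C:1 H:2
  CH2 → C:1 H:2
  CH2 → C:1 H:2
  CH2 → C:1 H:2
  CH3 → C:1 H:3
Element totals:
  C: 9
  H: 18
  O: 2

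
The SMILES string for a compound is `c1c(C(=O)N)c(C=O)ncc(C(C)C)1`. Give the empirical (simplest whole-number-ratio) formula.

Atom tally by fragment:
  pyridine ring core → C:5 H:5 N:1
  (− 3 ring H displaced by substituents)
  + CONH2 → C:1 H:2 O:1 N:1
  + CHO → C:1 H:1 O:1
  + CH(CH3)2 → C:3 H:7
Element totals:
  C: 10
  H: 12
  N: 2
  O: 2
Molecular formula: C10H12N2O2.
gcd of subscripts = 2; dividing each by 2:
  C: 10/2 = 5
  H: 12/2 = 6
  N: 2/2 = 1
  O: 2/2 = 1

C5H6NO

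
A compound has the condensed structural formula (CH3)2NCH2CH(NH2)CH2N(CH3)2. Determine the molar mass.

Atom tally by fragment:
  (CH3)2NCH2 → C:3 H:8 N:1
  CH(NH2) → C:1 H:3 N:1
  CH2N(CH3)2 → C:3 H:8 N:1
Element totals:
  C: 7
  H: 19
  N: 3
Molecular formula: C7H19N3.
  M = 7(12.011) + 19(1.008) + 3(14.007)
    = 84.077 + 19.152 + 42.021 = 145.250

145.25 g/mol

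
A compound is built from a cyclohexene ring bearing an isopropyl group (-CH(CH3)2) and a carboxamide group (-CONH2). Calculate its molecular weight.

167.25 g/mol

Atom tally by fragment:
  cyclohexene ring core → C:6 H:10
  (− 2 ring H displaced by substituents)
  + CH(CH3)2 → C:3 H:7
  + CONH2 → C:1 H:2 O:1 N:1
Element totals:
  C: 10
  H: 17
  N: 1
  O: 1
Molecular formula: C10H17NO.
  M = 10(12.011) + 17(1.008) + 14.007 + 15.999
    = 120.110 + 17.136 + 14.007 + 15.999 = 167.252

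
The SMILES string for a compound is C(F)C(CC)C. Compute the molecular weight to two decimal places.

90.14 g/mol

Atom tally by fragment:
  FCH2 → C:1 H:2 F:1
  CH(C2H5) → C:3 H:6
  CH3 → C:1 H:3
Element totals:
  C: 5
  H: 11
  F: 1
Molecular formula: C5H11F.
  M = 5(12.011) + 11(1.008) + 18.998
    = 60.055 + 11.088 + 18.998 = 90.141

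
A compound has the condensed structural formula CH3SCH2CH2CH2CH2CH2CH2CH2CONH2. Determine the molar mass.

Element totals:
  C: 9
  H: 19
  N: 1
  O: 1
  S: 1
Molecular formula: C9H19NOS.
  M = 9(12.011) + 19(1.008) + 14.007 + 15.999 + 32.06
    = 108.099 + 19.152 + 14.007 + 15.999 + 32.060 = 189.317

189.32 g/mol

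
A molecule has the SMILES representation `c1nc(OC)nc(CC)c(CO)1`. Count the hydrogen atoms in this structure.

Atom tally by fragment:
  pyrimidine ring core → C:4 H:4 N:2
  (− 3 ring H displaced by substituents)
  + OCH3 → C:1 H:3 O:1
  + C2H5 → C:2 H:5
  + CH2OH → C:1 H:3 O:1
Element totals:
  C: 8
  H: 12
  N: 2
  O: 2

12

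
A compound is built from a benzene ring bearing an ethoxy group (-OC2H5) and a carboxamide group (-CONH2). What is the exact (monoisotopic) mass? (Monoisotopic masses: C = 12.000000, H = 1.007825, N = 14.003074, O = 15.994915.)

Atom tally by fragment:
  benzene ring core → C:6 H:6
  (− 2 ring H displaced by substituents)
  + OC2H5 → C:2 H:5 O:1
  + CONH2 → C:1 H:2 O:1 N:1
Element totals:
  C: 9
  H: 11
  N: 1
  O: 2
Molecular formula: C9H11NO2.
  M = 9(12.0) + 11(1.007825) + 14.003074 + 2(15.994915)
    = 108.000000 + 11.086075 + 14.003074 + 31.989830 = 165.078979

165.0790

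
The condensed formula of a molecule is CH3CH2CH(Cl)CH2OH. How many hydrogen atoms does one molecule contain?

Atom tally by fragment:
  CH3 → C:1 H:3
  CH2 → C:1 H:2
  CH(Cl) → C:1 H:1 Cl:1
  CH2OH → C:1 H:3 O:1
Element totals:
  C: 4
  H: 9
  Cl: 1
  O: 1

9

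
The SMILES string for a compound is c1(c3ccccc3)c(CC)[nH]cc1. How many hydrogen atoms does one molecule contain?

Atom tally by fragment:
  pyrrole ring core → C:4 H:5 N:1
  (− 2 ring H displaced by substituents)
  + C6H5 → C:6 H:5
  + C2H5 → C:2 H:5
Element totals:
  C: 12
  H: 13
  N: 1

13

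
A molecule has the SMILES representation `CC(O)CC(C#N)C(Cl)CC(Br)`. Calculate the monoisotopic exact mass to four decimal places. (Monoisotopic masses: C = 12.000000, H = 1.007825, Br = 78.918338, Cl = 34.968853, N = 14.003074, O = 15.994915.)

Atom tally by fragment:
  CH3 → C:1 H:3
  CH(OH) → C:1 H:2 O:1
  CH2 → C:1 H:2
  CH(CN) → C:2 H:1 N:1
  CH(Cl) → C:1 H:1 Cl:1
  CH2 → C:1 H:2
  CH2Br → C:1 H:2 Br:1
Element totals:
  C: 8
  H: 13
  Br: 1
  Cl: 1
  N: 1
  O: 1
Molecular formula: C8H13BrClNO.
  M = 8(12.0) + 13(1.007825) + 78.918338 + 34.968853 + 14.003074 + 15.994915
    = 96.000000 + 13.101725 + 78.918338 + 34.968853 + 14.003074 + 15.994915 = 252.986905

252.9869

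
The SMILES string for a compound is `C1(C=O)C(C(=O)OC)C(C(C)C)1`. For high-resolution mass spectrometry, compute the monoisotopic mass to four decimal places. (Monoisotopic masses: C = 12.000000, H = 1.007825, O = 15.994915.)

Atom tally by fragment:
  cyclopropane ring core → C:3 H:6
  (− 3 ring H displaced by substituents)
  + CHO → C:1 H:1 O:1
  + COOCH3 → C:2 H:3 O:2
  + CH(CH3)2 → C:3 H:7
Element totals:
  C: 9
  H: 14
  O: 3
Molecular formula: C9H14O3.
  M = 9(12.0) + 14(1.007825) + 3(15.994915)
    = 108.000000 + 14.109550 + 47.984745 = 170.094295

170.0943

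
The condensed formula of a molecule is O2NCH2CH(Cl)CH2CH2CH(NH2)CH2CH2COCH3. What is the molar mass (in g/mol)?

Element totals:
  C: 9
  H: 17
  Cl: 1
  N: 2
  O: 3
Molecular formula: C9H17ClN2O3.
  M = 9(12.011) + 17(1.008) + 35.45 + 2(14.007) + 3(15.999)
    = 108.099 + 17.136 + 35.450 + 28.014 + 47.997 = 236.696

236.70 g/mol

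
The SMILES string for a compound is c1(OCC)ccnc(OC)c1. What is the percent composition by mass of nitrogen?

9.14%

Atom tally by fragment:
  pyridine ring core → C:5 H:5 N:1
  (− 2 ring H displaced by substituents)
  + OC2H5 → C:2 H:5 O:1
  + OCH3 → C:1 H:3 O:1
Element totals:
  C: 8
  H: 11
  N: 1
  O: 2
Molecular formula: C8H11NO2.
Molar mass = 153.181 g/mol.
Mass from N: 1 × 14.007 = 14.007 g/mol.
%N = 14.007 / 153.181 × 100 = 9.14%.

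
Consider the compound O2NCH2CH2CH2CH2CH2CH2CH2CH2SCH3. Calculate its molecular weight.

205.32 g/mol

Atom tally by fragment:
  O2NCH2 → C:1 H:2 N:1 O:2
  CH2 → C:1 H:2
  CH2 → C:1 H:2
  CH2 → C:1 H:2
  CH2 → C:1 H:2
  CH2 → C:1 H:2
  CH2 → C:1 H:2
  CH2SCH3 → C:2 H:5 S:1
Element totals:
  C: 9
  H: 19
  N: 1
  O: 2
  S: 1
Molecular formula: C9H19NO2S.
  M = 9(12.011) + 19(1.008) + 14.007 + 2(15.999) + 32.06
    = 108.099 + 19.152 + 14.007 + 31.998 + 32.060 = 205.316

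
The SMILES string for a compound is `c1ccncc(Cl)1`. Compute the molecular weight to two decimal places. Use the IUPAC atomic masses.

113.54 g/mol

Atom tally by fragment:
  pyridine ring core → C:5 H:5 N:1
  (− 1 ring H displaced by substituents)
  + Cl → Cl:1
Element totals:
  C: 5
  H: 4
  Cl: 1
  N: 1
Molecular formula: C5H4ClN.
  M = 5(12.011) + 4(1.008) + 35.45 + 14.007
    = 60.055 + 4.032 + 35.450 + 14.007 = 113.544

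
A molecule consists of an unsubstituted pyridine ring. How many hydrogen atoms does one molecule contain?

5

Atom tally by fragment:
  pyridine ring core → C:5 H:5 N:1
Element totals:
  C: 5
  H: 5
  N: 1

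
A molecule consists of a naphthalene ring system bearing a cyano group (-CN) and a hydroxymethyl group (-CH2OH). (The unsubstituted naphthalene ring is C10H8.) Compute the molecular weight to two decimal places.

183.21 g/mol

Atom tally by fragment:
  naphthalene ring system core → C:10 H:8
  (− 2 ring H displaced by substituents)
  + CN → C:1 N:1
  + CH2OH → C:1 H:3 O:1
Element totals:
  C: 12
  H: 9
  N: 1
  O: 1
Molecular formula: C12H9NO.
  M = 12(12.011) + 9(1.008) + 14.007 + 15.999
    = 144.132 + 9.072 + 14.007 + 15.999 = 183.210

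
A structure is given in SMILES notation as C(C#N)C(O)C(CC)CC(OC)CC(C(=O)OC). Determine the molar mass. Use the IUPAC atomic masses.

257.33 g/mol

Atom tally by fragment:
  NCCH2 → C:2 H:2 N:1
  CH(OH) → C:1 H:2 O:1
  CH(C2H5) → C:3 H:6
  CH2 → C:1 H:2
  CH(OCH3) → C:2 H:4 O:1
  CH2 → C:1 H:2
  CH2COOCH3 → C:3 H:5 O:2
Element totals:
  C: 13
  H: 23
  N: 1
  O: 4
Molecular formula: C13H23NO4.
  M = 13(12.011) + 23(1.008) + 14.007 + 4(15.999)
    = 156.143 + 23.184 + 14.007 + 63.996 = 257.330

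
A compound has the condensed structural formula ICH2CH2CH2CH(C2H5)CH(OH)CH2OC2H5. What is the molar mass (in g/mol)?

Atom tally by fragment:
  ICH2 → C:1 H:2 I:1
  CH2 → C:1 H:2
  CH2 → C:1 H:2
  CH(C2H5) → C:3 H:6
  CH(OH) → C:1 H:2 O:1
  CH2OC2H5 → C:3 H:7 O:1
Element totals:
  C: 10
  H: 21
  I: 1
  O: 2
Molecular formula: C10H21IO2.
  M = 10(12.011) + 21(1.008) + 126.904 + 2(15.999)
    = 120.110 + 21.168 + 126.904 + 31.998 = 300.180

300.18 g/mol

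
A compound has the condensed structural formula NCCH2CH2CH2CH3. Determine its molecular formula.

Atom tally by fragment:
  NCCH2 → C:2 H:2 N:1
  CH2 → C:1 H:2
  CH2 → C:1 H:2
  CH3 → C:1 H:3
Element totals:
  C: 5
  H: 9
  N: 1

C5H9N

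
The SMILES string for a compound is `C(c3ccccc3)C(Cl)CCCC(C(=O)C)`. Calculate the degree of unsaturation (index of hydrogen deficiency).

5

Atom tally by fragment:
  C6H5CH2 → C:7 H:7
  CH(Cl) → C:1 H:1 Cl:1
  CH2 → C:1 H:2
  CH2 → C:1 H:2
  CH2 → C:1 H:2
  CH2COCH3 → C:3 H:5 O:1
Element totals:
  C: 14
  H: 19
  Cl: 1
  O: 1
Molecular formula: C14H19ClO.
DoU = (2C + 2 + N − H − X) / 2 = (2·14 + 2 + 0 − 19 − 1) / 2 = 5.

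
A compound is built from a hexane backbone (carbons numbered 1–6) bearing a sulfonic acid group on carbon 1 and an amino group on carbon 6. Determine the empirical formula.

C6H15NO3S

Atom tally by fragment:
  HO3SCH2 → C:1 H:3 S:1 O:3
  CH2 → C:1 H:2
  CH2 → C:1 H:2
  CH2 → C:1 H:2
  CH2 → C:1 H:2
  CH2NH2 → C:1 H:4 N:1
Element totals:
  C: 6
  H: 15
  N: 1
  O: 3
  S: 1
Molecular formula: C6H15NO3S.
gcd of subscripts (6, 15, 1, 3, 1) = 1, so the empirical formula equals the molecular formula.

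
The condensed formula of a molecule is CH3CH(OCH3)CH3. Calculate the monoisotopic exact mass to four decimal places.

Atom tally by fragment:
  CH3 → C:1 H:3
  CH(OCH3) → C:2 H:4 O:1
  CH3 → C:1 H:3
Element totals:
  C: 4
  H: 10
  O: 1
Molecular formula: C4H10O.
  M = 4(12.0) + 10(1.007825) + 15.994915
    = 48.000000 + 10.078250 + 15.994915 = 74.073165

74.0732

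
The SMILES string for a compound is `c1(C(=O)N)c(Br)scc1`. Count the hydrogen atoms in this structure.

Atom tally by fragment:
  thiophene ring core → C:4 H:4 S:1
  (− 2 ring H displaced by substituents)
  + CONH2 → C:1 H:2 O:1 N:1
  + Br → Br:1
Element totals:
  C: 5
  H: 4
  Br: 1
  N: 1
  O: 1
  S: 1

4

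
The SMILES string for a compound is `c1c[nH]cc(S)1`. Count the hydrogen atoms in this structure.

Atom tally by fragment:
  pyrrole ring core → C:4 H:5 N:1
  (− 1 ring H displaced by substituents)
  + SH → S:1 H:1
Element totals:
  C: 4
  H: 5
  N: 1
  S: 1

5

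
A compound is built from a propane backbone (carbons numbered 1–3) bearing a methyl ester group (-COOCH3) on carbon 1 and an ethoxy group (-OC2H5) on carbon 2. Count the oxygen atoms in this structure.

Atom tally by fragment:
  CH3OOCCH2 → C:3 H:5 O:2
  CH(OC2H5) → C:3 H:6 O:1
  CH3 → C:1 H:3
Element totals:
  C: 7
  H: 14
  O: 3

3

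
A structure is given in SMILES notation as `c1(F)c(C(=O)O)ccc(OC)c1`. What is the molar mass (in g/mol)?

170.14 g/mol

Atom tally by fragment:
  benzene ring core → C:6 H:6
  (− 3 ring H displaced by substituents)
  + F → F:1
  + COOH → C:1 H:1 O:2
  + OCH3 → C:1 H:3 O:1
Element totals:
  C: 8
  H: 7
  F: 1
  O: 3
Molecular formula: C8H7FO3.
  M = 8(12.011) + 7(1.008) + 18.998 + 3(15.999)
    = 96.088 + 7.056 + 18.998 + 47.997 = 170.139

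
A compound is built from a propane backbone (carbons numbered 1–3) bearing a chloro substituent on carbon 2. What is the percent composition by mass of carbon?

45.88%

Atom tally by fragment:
  CH3 → C:1 H:3
  CH(Cl) → C:1 H:1 Cl:1
  CH3 → C:1 H:3
Element totals:
  C: 3
  H: 7
  Cl: 1
Molecular formula: C3H7Cl.
Molar mass = 78.539 g/mol.
Mass from C: 3 × 12.011 = 36.033 g/mol.
%C = 36.033 / 78.539 × 100 = 45.88%.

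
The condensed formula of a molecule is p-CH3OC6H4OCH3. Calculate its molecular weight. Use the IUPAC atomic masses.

138.17 g/mol

Atom tally by fragment:
  benzene ring core → C:6 H:6
  (− 2 ring H displaced by substituents)
  + OCH3 → C:1 H:3 O:1
  + OCH3 → C:1 H:3 O:1
Element totals:
  C: 8
  H: 10
  O: 2
Molecular formula: C8H10O2.
  M = 8(12.011) + 10(1.008) + 2(15.999)
    = 96.088 + 10.080 + 31.998 = 138.166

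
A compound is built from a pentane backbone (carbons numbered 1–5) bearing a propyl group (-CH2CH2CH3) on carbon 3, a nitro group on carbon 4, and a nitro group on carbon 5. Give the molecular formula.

C8H16N2O4

Atom tally by fragment:
  CH3 → C:1 H:3
  CH2 → C:1 H:2
  CH(CH2CH2CH3) → C:4 H:8
  CH(NO2) → C:1 H:1 N:1 O:2
  CH2NO2 → C:1 H:2 N:1 O:2
Element totals:
  C: 8
  H: 16
  N: 2
  O: 4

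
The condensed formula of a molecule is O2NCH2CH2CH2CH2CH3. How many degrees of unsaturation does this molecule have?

Atom tally by fragment:
  O2NCH2 → C:1 H:2 N:1 O:2
  CH2 → C:1 H:2
  CH2 → C:1 H:2
  CH2 → C:1 H:2
  CH3 → C:1 H:3
Element totals:
  C: 5
  H: 11
  N: 1
  O: 2
Molecular formula: C5H11NO2.
DoU = (2C + 2 + N − H − X) / 2 = (2·5 + 2 + 1 − 11 − 0) / 2 = 1.

1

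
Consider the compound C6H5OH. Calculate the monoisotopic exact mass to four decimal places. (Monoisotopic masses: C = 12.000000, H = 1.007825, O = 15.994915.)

94.0419

Atom tally by fragment:
  benzene ring core → C:6 H:6
  (− 1 ring H displaced by substituents)
  + OH → O:1 H:1
Element totals:
  C: 6
  H: 6
  O: 1
Molecular formula: C6H6O.
  M = 6(12.0) + 6(1.007825) + 15.994915
    = 72.000000 + 6.046950 + 15.994915 = 94.041865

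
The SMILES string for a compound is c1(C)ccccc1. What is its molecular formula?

Atom tally by fragment:
  benzene ring core → C:6 H:6
  (− 1 ring H displaced by substituents)
  + CH3 → C:1 H:3
Element totals:
  C: 7
  H: 8

C7H8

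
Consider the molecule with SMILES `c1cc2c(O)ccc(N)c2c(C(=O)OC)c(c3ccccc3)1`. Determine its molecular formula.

C18H15NO3

Atom tally by fragment:
  naphthalene ring system core → C:10 H:8
  (− 4 ring H displaced by substituents)
  + OH → O:1 H:1
  + NH2 → N:1 H:2
  + COOCH3 → C:2 H:3 O:2
  + C6H5 → C:6 H:5
Element totals:
  C: 18
  H: 15
  N: 1
  O: 3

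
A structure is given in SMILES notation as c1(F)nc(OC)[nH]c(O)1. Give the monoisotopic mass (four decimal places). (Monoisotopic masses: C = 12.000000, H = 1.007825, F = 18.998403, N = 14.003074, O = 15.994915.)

132.0335

Atom tally by fragment:
  imidazole ring core → C:3 H:4 N:2
  (− 3 ring H displaced by substituents)
  + F → F:1
  + OCH3 → C:1 H:3 O:1
  + OH → O:1 H:1
Element totals:
  C: 4
  H: 5
  F: 1
  N: 2
  O: 2
Molecular formula: C4H5FN2O2.
  M = 4(12.0) + 5(1.007825) + 18.998403 + 2(14.003074) + 2(15.994915)
    = 48.000000 + 5.039125 + 18.998403 + 28.006148 + 31.989830 = 132.033506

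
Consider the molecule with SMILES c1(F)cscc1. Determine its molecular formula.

C4H3FS

Atom tally by fragment:
  thiophene ring core → C:4 H:4 S:1
  (− 1 ring H displaced by substituents)
  + F → F:1
Element totals:
  C: 4
  H: 3
  F: 1
  S: 1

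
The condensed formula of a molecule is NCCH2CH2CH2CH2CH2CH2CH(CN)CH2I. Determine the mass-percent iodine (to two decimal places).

43.74%

Element totals:
  C: 10
  H: 15
  I: 1
  N: 2
Molecular formula: C10H15IN2.
Molar mass = 290.148 g/mol.
Mass from I: 1 × 126.904 = 126.904 g/mol.
%I = 126.904 / 290.148 × 100 = 43.74%.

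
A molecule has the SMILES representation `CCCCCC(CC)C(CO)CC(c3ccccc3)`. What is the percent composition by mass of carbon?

82.38%

Atom tally by fragment:
  CH3 → C:1 H:3
  CH2 → C:1 H:2
  CH2 → C:1 H:2
  CH2 → C:1 H:2
  CH2 → C:1 H:2
  CH(C2H5) → C:3 H:6
  CH(CH2OH) → C:2 H:4 O:1
  CH2 → C:1 H:2
  CH2C6H5 → C:7 H:7
Element totals:
  C: 18
  H: 30
  O: 1
Molecular formula: C18H30O.
Molar mass = 262.437 g/mol.
Mass from C: 18 × 12.011 = 216.198 g/mol.
%C = 216.198 / 262.437 × 100 = 82.38%.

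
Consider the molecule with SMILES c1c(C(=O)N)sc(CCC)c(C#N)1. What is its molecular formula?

C9H10N2OS

Atom tally by fragment:
  thiophene ring core → C:4 H:4 S:1
  (− 3 ring H displaced by substituents)
  + CONH2 → C:1 H:2 O:1 N:1
  + CH2CH2CH3 → C:3 H:7
  + CN → C:1 N:1
Element totals:
  C: 9
  H: 10
  N: 2
  O: 1
  S: 1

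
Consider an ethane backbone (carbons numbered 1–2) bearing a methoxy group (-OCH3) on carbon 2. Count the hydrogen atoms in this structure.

Atom tally by fragment:
  CH3 → C:1 H:3
  CH2OCH3 → C:2 H:5 O:1
Element totals:
  C: 3
  H: 8
  O: 1

8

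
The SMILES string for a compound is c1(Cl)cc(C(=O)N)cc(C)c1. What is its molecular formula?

C8H8ClNO

Atom tally by fragment:
  benzene ring core → C:6 H:6
  (− 3 ring H displaced by substituents)
  + Cl → Cl:1
  + CONH2 → C:1 H:2 O:1 N:1
  + CH3 → C:1 H:3
Element totals:
  C: 8
  H: 8
  Cl: 1
  N: 1
  O: 1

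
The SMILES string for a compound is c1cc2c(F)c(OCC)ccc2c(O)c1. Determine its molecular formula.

Atom tally by fragment:
  naphthalene ring system core → C:10 H:8
  (− 3 ring H displaced by substituents)
  + F → F:1
  + OC2H5 → C:2 H:5 O:1
  + OH → O:1 H:1
Element totals:
  C: 12
  H: 11
  F: 1
  O: 2

C12H11FO2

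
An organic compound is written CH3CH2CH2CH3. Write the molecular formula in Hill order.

Atom tally by fragment:
  CH3 → C:1 H:3
  CH2 → C:1 H:2
  CH2 → C:1 H:2
  CH3 → C:1 H:3
Element totals:
  C: 4
  H: 10

C4H10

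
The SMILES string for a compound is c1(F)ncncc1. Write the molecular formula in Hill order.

Atom tally by fragment:
  pyrimidine ring core → C:4 H:4 N:2
  (− 1 ring H displaced by substituents)
  + F → F:1
Element totals:
  C: 4
  H: 3
  F: 1
  N: 2

C4H3FN2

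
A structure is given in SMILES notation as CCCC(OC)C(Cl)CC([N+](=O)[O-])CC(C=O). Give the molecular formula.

Atom tally by fragment:
  CH3 → C:1 H:3
  CH2 → C:1 H:2
  CH2 → C:1 H:2
  CH(OCH3) → C:2 H:4 O:1
  CH(Cl) → C:1 H:1 Cl:1
  CH2 → C:1 H:2
  CH(NO2) → C:1 H:1 N:1 O:2
  CH2 → C:1 H:2
  CH2CHO → C:2 H:3 O:1
Element totals:
  C: 11
  H: 20
  Cl: 1
  N: 1
  O: 4

C11H20ClNO4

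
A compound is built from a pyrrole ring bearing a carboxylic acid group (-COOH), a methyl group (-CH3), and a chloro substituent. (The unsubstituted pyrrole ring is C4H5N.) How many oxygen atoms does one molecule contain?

Atom tally by fragment:
  pyrrole ring core → C:4 H:5 N:1
  (− 3 ring H displaced by substituents)
  + COOH → C:1 H:1 O:2
  + CH3 → C:1 H:3
  + Cl → Cl:1
Element totals:
  C: 6
  H: 6
  Cl: 1
  N: 1
  O: 2

2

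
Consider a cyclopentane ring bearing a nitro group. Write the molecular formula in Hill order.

Atom tally by fragment:
  cyclopentane ring core → C:5 H:10
  (− 1 ring H displaced by substituents)
  + NO2 → N:1 O:2
Element totals:
  C: 5
  H: 9
  N: 1
  O: 2

C5H9NO2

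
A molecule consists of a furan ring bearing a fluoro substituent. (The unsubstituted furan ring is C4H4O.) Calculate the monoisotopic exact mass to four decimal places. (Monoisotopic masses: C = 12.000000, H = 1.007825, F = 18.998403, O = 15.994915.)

Atom tally by fragment:
  furan ring core → C:4 H:4 O:1
  (− 1 ring H displaced by substituents)
  + F → F:1
Element totals:
  C: 4
  H: 3
  F: 1
  O: 1
Molecular formula: C4H3FO.
  M = 4(12.0) + 3(1.007825) + 18.998403 + 15.994915
    = 48.000000 + 3.023475 + 18.998403 + 15.994915 = 86.016793

86.0168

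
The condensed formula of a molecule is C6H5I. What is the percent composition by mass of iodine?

Element totals:
  C: 6
  H: 5
  I: 1
Molecular formula: C6H5I.
Molar mass = 204.010 g/mol.
Mass from I: 1 × 126.904 = 126.904 g/mol.
%I = 126.904 / 204.010 × 100 = 62.20%.

62.20%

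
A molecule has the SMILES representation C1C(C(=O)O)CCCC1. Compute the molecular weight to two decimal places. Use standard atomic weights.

128.17 g/mol

Atom tally by fragment:
  cyclohexane ring core → C:6 H:12
  (− 1 ring H displaced by substituents)
  + COOH → C:1 H:1 O:2
Element totals:
  C: 7
  H: 12
  O: 2
Molecular formula: C7H12O2.
  M = 7(12.011) + 12(1.008) + 2(15.999)
    = 84.077 + 12.096 + 31.998 = 128.171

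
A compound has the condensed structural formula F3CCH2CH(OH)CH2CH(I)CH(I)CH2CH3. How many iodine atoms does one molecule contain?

Atom tally by fragment:
  F3CCH2 → C:2 H:2 F:3
  CH(OH) → C:1 H:2 O:1
  CH2 → C:1 H:2
  CH(I) → C:1 H:1 I:1
  CH(I) → C:1 H:1 I:1
  CH2 → C:1 H:2
  CH3 → C:1 H:3
Element totals:
  C: 8
  H: 13
  F: 3
  I: 2
  O: 1

2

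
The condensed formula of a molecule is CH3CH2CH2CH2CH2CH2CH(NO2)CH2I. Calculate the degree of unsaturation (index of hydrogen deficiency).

Element totals:
  C: 8
  H: 16
  I: 1
  N: 1
  O: 2
Molecular formula: C8H16INO2.
DoU = (2C + 2 + N − H − X) / 2 = (2·8 + 2 + 1 − 16 − 1) / 2 = 1.

1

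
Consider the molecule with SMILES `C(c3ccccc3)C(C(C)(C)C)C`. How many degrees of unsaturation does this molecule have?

Atom tally by fragment:
  C6H5CH2 → C:7 H:7
  CH(C(CH3)3) → C:5 H:10
  CH3 → C:1 H:3
Element totals:
  C: 13
  H: 20
Molecular formula: C13H20.
DoU = (2C + 2 + N − H − X) / 2 = (2·13 + 2 + 0 − 20 − 0) / 2 = 4.

4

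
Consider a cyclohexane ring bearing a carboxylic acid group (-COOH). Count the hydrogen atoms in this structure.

12

Atom tally by fragment:
  cyclohexane ring core → C:6 H:12
  (− 1 ring H displaced by substituents)
  + COOH → C:1 H:1 O:2
Element totals:
  C: 7
  H: 12
  O: 2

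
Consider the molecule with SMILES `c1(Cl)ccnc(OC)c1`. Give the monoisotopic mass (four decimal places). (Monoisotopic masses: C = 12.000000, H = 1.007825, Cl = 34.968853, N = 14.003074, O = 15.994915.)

Atom tally by fragment:
  pyridine ring core → C:5 H:5 N:1
  (− 2 ring H displaced by substituents)
  + Cl → Cl:1
  + OCH3 → C:1 H:3 O:1
Element totals:
  C: 6
  H: 6
  Cl: 1
  N: 1
  O: 1
Molecular formula: C6H6ClNO.
  M = 6(12.0) + 6(1.007825) + 34.968853 + 14.003074 + 15.994915
    = 72.000000 + 6.046950 + 34.968853 + 14.003074 + 15.994915 = 143.013792

143.0138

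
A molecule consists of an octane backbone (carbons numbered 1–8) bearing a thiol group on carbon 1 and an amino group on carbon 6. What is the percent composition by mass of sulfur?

Atom tally by fragment:
  HSCH2 → C:1 H:3 S:1
  CH2 → C:1 H:2
  CH2 → C:1 H:2
  CH2 → C:1 H:2
  CH2 → C:1 H:2
  CH(NH2) → C:1 H:3 N:1
  CH2 → C:1 H:2
  CH3 → C:1 H:3
Element totals:
  C: 8
  H: 19
  N: 1
  S: 1
Molecular formula: C8H19NS.
Molar mass = 161.307 g/mol.
Mass from S: 1 × 32.06 = 32.060 g/mol.
%S = 32.060 / 161.307 × 100 = 19.88%.

19.88%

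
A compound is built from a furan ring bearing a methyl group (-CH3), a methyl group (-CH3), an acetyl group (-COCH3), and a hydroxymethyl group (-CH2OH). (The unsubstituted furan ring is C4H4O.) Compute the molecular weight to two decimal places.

Atom tally by fragment:
  furan ring core → C:4 H:4 O:1
  (− 4 ring H displaced by substituents)
  + CH3 → C:1 H:3
  + CH3 → C:1 H:3
  + COCH3 → C:2 H:3 O:1
  + CH2OH → C:1 H:3 O:1
Element totals:
  C: 9
  H: 12
  O: 3
Molecular formula: C9H12O3.
  M = 9(12.011) + 12(1.008) + 3(15.999)
    = 108.099 + 12.096 + 47.997 = 168.192

168.19 g/mol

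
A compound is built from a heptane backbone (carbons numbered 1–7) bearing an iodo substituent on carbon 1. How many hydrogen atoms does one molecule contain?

Atom tally by fragment:
  ICH2 → C:1 H:2 I:1
  CH2 → C:1 H:2
  CH2 → C:1 H:2
  CH2 → C:1 H:2
  CH2 → C:1 H:2
  CH2 → C:1 H:2
  CH3 → C:1 H:3
Element totals:
  C: 7
  H: 15
  I: 1

15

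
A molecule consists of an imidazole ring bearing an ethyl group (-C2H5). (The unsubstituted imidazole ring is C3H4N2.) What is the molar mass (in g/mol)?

Atom tally by fragment:
  imidazole ring core → C:3 H:4 N:2
  (− 1 ring H displaced by substituents)
  + C2H5 → C:2 H:5
Element totals:
  C: 5
  H: 8
  N: 2
Molecular formula: C5H8N2.
  M = 5(12.011) + 8(1.008) + 2(14.007)
    = 60.055 + 8.064 + 28.014 = 96.133

96.13 g/mol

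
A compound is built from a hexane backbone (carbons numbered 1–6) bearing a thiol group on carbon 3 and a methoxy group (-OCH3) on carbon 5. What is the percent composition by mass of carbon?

Atom tally by fragment:
  CH3 → C:1 H:3
  CH2 → C:1 H:2
  CH(SH) → C:1 H:2 S:1
  CH2 → C:1 H:2
  CH(OCH3) → C:2 H:4 O:1
  CH3 → C:1 H:3
Element totals:
  C: 7
  H: 16
  O: 1
  S: 1
Molecular formula: C7H16OS.
Molar mass = 148.264 g/mol.
Mass from C: 7 × 12.011 = 84.077 g/mol.
%C = 84.077 / 148.264 × 100 = 56.71%.

56.71%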